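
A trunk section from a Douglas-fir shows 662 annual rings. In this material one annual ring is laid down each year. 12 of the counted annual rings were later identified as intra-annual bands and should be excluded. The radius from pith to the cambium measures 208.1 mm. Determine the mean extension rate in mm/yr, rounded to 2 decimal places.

After corrections the count is 662 − 12 = 650 annual rings.
208.1 mm over 650 years gives 208.1 / 650 ≈ 0.32 mm/yr.

0.32 mm/yr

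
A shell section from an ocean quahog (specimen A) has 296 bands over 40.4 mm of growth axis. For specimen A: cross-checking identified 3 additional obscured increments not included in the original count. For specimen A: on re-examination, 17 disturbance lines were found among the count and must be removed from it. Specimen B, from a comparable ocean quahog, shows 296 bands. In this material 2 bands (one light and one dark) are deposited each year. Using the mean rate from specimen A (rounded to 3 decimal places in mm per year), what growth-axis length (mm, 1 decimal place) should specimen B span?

Specimen A: adjusted count: 296 − 17 + 3 = 282 bands.
Specimen A: 282 bands at 2 per year is 282 / 2 = 141 years.
A: 40.4 mm over 141 years gives 40.4 / 141 ≈ 0.287 mm/yr.
Specimen B: dividing by 2 bands per year: 296 / 2 = 148 years. B's length ≈ 0.287 × 148 = 42.5 mm.

42.5 mm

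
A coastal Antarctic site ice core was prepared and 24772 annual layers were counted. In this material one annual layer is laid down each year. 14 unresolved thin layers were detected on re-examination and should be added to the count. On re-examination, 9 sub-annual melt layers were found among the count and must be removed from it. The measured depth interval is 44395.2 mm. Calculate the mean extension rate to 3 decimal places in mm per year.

1.792 mm per year

After corrections the count is 24772 − 9 + 14 = 24777 annual layers.
Mean rate = 44395.2 mm / 24777 years ≈ 1.792 mm per year.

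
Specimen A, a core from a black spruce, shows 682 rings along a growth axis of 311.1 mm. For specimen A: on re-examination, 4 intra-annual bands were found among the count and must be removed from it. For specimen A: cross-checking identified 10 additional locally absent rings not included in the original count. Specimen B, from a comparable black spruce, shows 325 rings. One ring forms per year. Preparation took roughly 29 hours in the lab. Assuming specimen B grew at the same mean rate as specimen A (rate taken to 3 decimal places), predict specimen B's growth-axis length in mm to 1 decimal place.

Specimen A: correcting the raw count gives 682 − 4 + 10 = 688 true rings.
A: 311.1 mm over 688 years gives 311.1 / 688 ≈ 0.452 mm per year.
B's length ≈ 0.452 × 325 = 146.9 mm.

146.9 mm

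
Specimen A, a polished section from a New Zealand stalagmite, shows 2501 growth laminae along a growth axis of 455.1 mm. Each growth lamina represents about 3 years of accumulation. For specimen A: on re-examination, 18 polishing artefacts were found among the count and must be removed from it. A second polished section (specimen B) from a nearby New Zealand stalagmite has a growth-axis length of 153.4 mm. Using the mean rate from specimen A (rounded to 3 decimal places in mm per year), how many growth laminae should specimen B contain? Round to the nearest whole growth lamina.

Specimen A: true growth lamina count = 2501 − 18 = 2483.
Specimen A: at 3 years per growth lamina, 2483 × 3 = 7449 years.
A: 455.1 mm over 7449 years gives 455.1 / 7449 ≈ 0.061 mm/year.
Specimen B: 153.4 mm / 0.061 mm per year = 2514.75 years; at 3 years per growth lamina that is 2514.75 / 3 ≈ 838 growth laminae.

838 growth laminae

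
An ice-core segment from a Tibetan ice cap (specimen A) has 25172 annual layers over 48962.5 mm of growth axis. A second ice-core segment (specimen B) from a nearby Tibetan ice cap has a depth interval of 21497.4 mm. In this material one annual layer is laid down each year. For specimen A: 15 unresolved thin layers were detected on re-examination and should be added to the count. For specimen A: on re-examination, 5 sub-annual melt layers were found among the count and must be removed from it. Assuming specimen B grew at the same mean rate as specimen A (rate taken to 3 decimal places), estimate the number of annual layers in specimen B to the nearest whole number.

11058 annual layers

Specimen A: after corrections the count is 25172 − 5 + 15 = 25182 annual layers.
A: Mean rate = 48962.5 mm / 25182 years ≈ 1.944 mm/yr.
Specimen B: 21497.4 mm / 1.944 mm per year = 11058.33 years ≈ 11058 annual layers.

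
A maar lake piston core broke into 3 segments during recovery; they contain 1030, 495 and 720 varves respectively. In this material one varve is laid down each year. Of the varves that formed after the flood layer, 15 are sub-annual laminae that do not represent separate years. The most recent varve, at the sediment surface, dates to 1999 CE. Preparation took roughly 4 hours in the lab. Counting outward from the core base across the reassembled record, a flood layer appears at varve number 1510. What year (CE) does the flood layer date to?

1279 CE

Total varves = 1030 + 495 + 720 = 2245.
The flood layer sits at varve 1510 from the core base, so 2245 − 1510 = 735 varves formed after it.
735 − 15 false = 720 true varves after the flood layer.
1999 − 720 = 1279 CE.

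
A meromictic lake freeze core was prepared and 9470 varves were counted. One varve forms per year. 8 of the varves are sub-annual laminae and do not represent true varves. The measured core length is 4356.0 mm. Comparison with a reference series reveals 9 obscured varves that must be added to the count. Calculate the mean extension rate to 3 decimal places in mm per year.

Correcting the raw count gives 9470 − 8 + 9 = 9471 true varves.
Extension rate ≈ 4356.0 / 9471 = 0.460 mm per year.

0.460 mm per year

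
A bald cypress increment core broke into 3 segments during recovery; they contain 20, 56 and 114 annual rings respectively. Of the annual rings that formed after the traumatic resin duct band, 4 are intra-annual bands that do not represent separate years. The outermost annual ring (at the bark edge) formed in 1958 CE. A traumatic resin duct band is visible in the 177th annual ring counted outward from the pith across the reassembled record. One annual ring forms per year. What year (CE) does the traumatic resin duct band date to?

1949 CE

Total annual rings = 20 + 56 + 114 = 190.
Between annual ring 177 and the bark edge there are 190 − 177 = 13 annual rings.
Excluding 4 false annual rings: 13 − 4 = 9.
Counting back 9 years from 1958 CE places the traumatic resin duct band in 1958 − 9 = 1949 CE.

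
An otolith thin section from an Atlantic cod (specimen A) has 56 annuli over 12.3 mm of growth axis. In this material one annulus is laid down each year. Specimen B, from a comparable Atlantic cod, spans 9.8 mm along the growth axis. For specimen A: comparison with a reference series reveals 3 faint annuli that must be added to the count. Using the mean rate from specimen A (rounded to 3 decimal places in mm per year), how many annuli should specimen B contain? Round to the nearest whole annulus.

Specimen A: after corrections the count is 56 + 3 = 59 annuli.
A: 12.3 mm over 59 years gives 12.3 / 59 ≈ 0.208 mm per year.
B spans 9.8 / 0.208 = 47.12 years ≈ 47 annuli.

47 annuli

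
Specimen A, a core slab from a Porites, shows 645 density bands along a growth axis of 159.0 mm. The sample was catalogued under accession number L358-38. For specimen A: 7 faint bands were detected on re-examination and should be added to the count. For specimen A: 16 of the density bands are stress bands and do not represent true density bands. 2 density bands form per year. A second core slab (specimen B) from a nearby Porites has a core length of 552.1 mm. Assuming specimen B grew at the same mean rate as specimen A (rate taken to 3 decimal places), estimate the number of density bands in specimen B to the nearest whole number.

2208 density bands

Specimen A: adjusted count: 645 − 16 + 7 = 636 density bands.
Specimen A: with 2 density bands per year, 636 / 2 = 318 years.
A: Extension rate ≈ 159.0 / 318 = 0.500 mm/yr.
For B, 552.1 / 0.500 = 1104.20 years; at 2 density bands per year that is 1104.20 × 2 ≈ 2208 density bands.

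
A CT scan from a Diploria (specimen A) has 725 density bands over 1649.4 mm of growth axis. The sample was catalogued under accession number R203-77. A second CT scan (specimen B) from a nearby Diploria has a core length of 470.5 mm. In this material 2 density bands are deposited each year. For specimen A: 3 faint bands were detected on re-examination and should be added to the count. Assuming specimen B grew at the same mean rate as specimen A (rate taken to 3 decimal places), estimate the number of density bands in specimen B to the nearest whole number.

Specimen A: true density band count = 725 + 3 = 728.
Specimen A: 728 density bands at 2 per year is 728 / 2 = 364 years.
A: 1649.4 mm over 364 years gives 1649.4 / 364 ≈ 4.531 mm per year.
B spans 470.5 / 4.531 = 103.84 years; at 2 density bands per year that is 103.84 × 2 ≈ 208 density bands.

208 density bands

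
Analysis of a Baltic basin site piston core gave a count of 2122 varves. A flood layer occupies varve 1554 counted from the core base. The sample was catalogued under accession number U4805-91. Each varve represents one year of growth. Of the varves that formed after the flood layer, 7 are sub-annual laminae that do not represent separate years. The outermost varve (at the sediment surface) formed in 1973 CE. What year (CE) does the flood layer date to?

The flood layer sits at varve 1554 from the core base, so 2122 − 1554 = 568 varves formed after it.
Excluding 7 false varves: 568 − 7 = 561.
Counting back 561 years from 1973 CE places the flood layer in 1973 − 561 = 1412 CE.

1412 CE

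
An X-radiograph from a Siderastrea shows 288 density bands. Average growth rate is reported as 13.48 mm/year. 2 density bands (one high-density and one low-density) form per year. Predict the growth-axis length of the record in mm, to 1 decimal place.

Dividing by 2 density bands per year: 288 / 2 = 144 years.
144 years at 13.48 mm/year gives 13.48 × 144 = 1941.1 mm.

1941.1 mm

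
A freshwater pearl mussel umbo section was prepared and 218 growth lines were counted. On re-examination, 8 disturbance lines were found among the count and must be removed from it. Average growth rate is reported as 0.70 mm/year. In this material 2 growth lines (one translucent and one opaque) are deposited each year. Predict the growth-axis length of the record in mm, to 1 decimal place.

Correcting the raw count gives 218 − 8 = 210 true growth lines.
Dividing by 2 growth lines per year: 210 / 2 = 105 years.
Length ≈ 0.70 × 105 = 73.5 mm.

73.5 mm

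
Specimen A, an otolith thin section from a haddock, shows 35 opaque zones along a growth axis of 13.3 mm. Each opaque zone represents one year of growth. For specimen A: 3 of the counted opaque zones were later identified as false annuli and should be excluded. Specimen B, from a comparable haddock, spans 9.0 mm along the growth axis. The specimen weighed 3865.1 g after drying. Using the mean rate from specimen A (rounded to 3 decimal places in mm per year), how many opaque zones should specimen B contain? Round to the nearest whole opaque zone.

Specimen A: adjusted count: 35 − 3 = 32 opaque zones.
A: 13.3 mm over 32 years gives 13.3 / 32 ≈ 0.416 mm per year.
Specimen B: 9.0 mm / 0.416 mm per year = 21.63 years ≈ 22 opaque zones.

22 opaque zones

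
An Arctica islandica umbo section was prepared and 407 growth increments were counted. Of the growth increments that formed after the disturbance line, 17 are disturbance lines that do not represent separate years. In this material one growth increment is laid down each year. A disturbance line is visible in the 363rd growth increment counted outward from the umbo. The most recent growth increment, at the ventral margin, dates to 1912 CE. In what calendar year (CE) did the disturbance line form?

1885 CE

Between growth increment 363 and the ventral margin there are 407 − 363 = 44 growth increments.
44 − 17 false = 27 true growth increments after the disturbance line.
Counting back 27 years from 1912 CE places the disturbance line in 1912 − 27 = 1885 CE.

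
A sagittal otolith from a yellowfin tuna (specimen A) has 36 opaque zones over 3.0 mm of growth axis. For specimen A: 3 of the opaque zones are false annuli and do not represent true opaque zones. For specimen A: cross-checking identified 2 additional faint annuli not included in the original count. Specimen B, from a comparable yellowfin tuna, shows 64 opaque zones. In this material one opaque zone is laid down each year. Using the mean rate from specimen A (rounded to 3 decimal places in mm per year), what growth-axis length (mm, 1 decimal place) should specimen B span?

5.5 mm

Specimen A: true opaque zone count = 36 − 3 + 2 = 35.
A: 3.0 mm over 35 years gives 3.0 / 35 ≈ 0.086 mm/yr.
For B, 0.086 mm/year × 64 years = 5.5 mm.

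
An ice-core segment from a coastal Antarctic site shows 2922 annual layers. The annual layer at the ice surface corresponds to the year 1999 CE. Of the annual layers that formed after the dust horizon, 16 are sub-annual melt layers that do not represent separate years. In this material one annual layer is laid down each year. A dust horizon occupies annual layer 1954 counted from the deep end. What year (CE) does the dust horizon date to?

1047 CE

The dust horizon sits at annual layer 1954 from the deep end, so 2922 − 1954 = 968 annual layers formed after it.
Removing the 16 false annual layers leaves 968 − 16 = 952 true annual layers beyond the dust horizon.
The annual layer at the ice surface is 1999 CE, so the dust horizon dates to 1999 − 952 = 1047 CE.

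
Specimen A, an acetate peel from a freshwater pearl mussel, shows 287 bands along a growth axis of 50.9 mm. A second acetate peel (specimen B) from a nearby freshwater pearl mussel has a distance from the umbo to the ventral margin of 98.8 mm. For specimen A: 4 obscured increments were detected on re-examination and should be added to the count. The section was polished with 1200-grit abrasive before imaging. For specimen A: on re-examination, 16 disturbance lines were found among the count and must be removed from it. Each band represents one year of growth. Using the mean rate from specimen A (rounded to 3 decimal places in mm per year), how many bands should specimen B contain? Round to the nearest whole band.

534 bands

Specimen A: correcting the raw count gives 287 − 16 + 4 = 275 true bands.
A: Mean rate = 50.9 mm / 275 years ≈ 0.185 mm/yr.
For B, 98.8 / 0.185 = 534.05 years ≈ 534 bands.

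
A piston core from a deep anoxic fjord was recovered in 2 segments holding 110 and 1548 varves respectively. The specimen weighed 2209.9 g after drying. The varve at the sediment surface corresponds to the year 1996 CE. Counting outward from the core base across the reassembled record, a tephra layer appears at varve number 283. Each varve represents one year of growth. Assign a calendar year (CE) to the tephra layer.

Total varves = 110 + 1548 = 1658.
1658 − 283 = 1375 varves lie beyond the tephra layer toward the sediment surface.
Counting back 1375 years from 1996 CE places the tephra layer in 1996 − 1375 = 621 CE.

621 CE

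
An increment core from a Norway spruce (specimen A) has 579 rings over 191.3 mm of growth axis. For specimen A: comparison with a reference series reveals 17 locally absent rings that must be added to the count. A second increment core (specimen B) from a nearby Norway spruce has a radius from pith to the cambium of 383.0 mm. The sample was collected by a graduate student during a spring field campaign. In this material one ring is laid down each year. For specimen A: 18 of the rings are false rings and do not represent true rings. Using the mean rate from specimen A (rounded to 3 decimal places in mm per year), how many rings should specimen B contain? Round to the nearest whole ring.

1157 rings

Specimen A: true ring count = 579 − 18 + 17 = 578.
A: Extension rate ≈ 191.3 / 578 = 0.331 mm/yr.
B spans 383.0 / 0.331 = 1157.10 years ≈ 1157 rings.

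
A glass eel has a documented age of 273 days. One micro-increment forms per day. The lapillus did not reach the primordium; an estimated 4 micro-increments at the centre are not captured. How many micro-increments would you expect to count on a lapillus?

Expected micro-increments over 273 days: 273.
Less the 4 uncaptured micro-increments: 273 − 4 = 269.

269 micro-increments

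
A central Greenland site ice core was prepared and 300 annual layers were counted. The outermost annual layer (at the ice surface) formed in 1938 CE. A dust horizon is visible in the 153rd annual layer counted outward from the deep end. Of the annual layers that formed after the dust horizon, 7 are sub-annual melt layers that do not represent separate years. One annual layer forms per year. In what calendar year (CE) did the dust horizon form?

The dust horizon sits at annual layer 153 from the deep end, so 300 − 153 = 147 annual layers formed after it.
147 − 7 false = 140 true annual layers after the dust horizon.
1938 − 140 = 1798 CE.

1798 CE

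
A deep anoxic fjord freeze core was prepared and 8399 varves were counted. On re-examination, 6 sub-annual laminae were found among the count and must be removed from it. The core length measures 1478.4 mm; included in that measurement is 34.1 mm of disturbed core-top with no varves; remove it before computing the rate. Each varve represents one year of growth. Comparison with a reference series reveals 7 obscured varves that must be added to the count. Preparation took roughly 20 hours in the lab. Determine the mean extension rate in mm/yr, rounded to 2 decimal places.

0.17 mm/yr

After corrections the count is 8399 − 6 + 7 = 8400 varves.
Net length = 1478.4 − 34.1 = 1444.3 mm.
1444.3 mm over 8400 years gives 1444.3 / 8400 ≈ 0.17 mm/yr.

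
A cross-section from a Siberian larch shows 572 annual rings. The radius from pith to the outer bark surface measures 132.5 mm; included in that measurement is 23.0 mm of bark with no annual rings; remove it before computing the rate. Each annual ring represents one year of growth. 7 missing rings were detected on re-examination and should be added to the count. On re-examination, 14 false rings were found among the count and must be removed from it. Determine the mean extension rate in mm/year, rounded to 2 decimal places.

After corrections the count is 572 − 14 + 7 = 565 annual rings.
Removing the 23.0 mm offcut leaves 132.5 − 23.0 = 109.5 mm.
109.5 mm over 565 years gives 109.5 / 565 ≈ 0.19 mm/year.

0.19 mm/year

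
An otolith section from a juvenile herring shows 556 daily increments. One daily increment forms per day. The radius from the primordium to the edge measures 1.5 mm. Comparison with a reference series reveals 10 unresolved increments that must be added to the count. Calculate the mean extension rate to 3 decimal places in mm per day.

0.003 mm per day

After corrections the count is 556 + 10 = 566 daily increments.
Mean rate = 1.5 mm / 566 days ≈ 0.003 mm per day.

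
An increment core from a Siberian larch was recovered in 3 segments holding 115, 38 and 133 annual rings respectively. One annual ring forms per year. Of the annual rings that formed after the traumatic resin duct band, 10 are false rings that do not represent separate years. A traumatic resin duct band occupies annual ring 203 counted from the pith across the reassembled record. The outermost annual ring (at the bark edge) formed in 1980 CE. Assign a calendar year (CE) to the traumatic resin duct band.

Total annual rings = 115 + 38 + 133 = 286.
The traumatic resin duct band sits at annual ring 203 from the pith, so 286 − 203 = 83 annual rings formed after it.
Excluding 10 false annual rings: 83 − 10 = 73.
Counting back 73 years from 1980 CE places the traumatic resin duct band in 1980 − 73 = 1907 CE.

1907 CE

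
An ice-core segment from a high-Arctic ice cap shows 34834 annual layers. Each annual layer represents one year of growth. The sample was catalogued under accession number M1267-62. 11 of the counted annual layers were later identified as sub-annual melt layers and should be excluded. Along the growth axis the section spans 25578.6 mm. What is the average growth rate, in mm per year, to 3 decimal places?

0.735 mm per year

After corrections the count is 34834 − 11 = 34823 annual layers.
25578.6 mm over 34823 years gives 25578.6 / 34823 ≈ 0.735 mm per year.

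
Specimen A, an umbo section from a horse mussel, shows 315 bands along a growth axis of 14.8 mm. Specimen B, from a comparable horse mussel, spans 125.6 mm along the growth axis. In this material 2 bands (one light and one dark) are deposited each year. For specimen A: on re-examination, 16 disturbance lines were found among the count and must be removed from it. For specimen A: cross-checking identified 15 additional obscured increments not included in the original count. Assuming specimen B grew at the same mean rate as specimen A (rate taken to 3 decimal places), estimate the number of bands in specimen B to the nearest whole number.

Specimen A: true band count = 315 − 16 + 15 = 314.
Specimen A: with 2 bands per year, 314 / 2 = 157 years.
A: Extension rate ≈ 14.8 / 157 = 0.094 mm/year.
For B, 125.6 / 0.094 = 1336.17 years; at 2 bands per year that is 1336.17 × 2 ≈ 2672 bands.

2672 bands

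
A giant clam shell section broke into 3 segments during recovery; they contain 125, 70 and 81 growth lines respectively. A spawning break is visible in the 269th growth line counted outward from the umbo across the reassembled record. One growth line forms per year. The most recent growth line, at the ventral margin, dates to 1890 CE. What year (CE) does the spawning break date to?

1883 CE

Total growth lines = 125 + 70 + 81 = 276.
Between growth line 269 and the ventral margin there are 276 − 269 = 7 growth lines.
Counting back 7 years from 1890 CE places the spawning break in 1890 − 7 = 1883 CE.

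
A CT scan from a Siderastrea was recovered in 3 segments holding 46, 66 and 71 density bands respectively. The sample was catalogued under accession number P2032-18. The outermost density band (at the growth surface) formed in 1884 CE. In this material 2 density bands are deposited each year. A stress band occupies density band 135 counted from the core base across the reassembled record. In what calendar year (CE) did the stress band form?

1860 CE

Total density bands = 46 + 66 + 71 = 183.
183 − 135 = 48 density bands lie beyond the stress band toward the growth surface.
48 density bands at 2 per year is 48 / 2 = 24 years.
1884 − 24 = 1860 CE.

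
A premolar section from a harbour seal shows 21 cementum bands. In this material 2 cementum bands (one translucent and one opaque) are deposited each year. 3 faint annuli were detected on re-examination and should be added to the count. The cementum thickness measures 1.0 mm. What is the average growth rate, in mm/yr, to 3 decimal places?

0.083 mm/yr

Correcting the raw count gives 21 + 3 = 24 true cementum bands.
Dividing by 2 cementum bands per year: 24 / 2 = 12 years.
Extension rate ≈ 1.0 / 12 = 0.083 mm/yr.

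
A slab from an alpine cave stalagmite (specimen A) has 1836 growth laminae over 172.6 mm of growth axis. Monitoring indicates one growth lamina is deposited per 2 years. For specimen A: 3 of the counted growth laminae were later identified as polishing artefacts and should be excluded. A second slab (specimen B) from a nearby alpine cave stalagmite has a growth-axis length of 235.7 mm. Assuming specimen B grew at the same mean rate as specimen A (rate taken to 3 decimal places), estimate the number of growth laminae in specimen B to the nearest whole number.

2507 growth laminae

Specimen A: true growth lamina count = 1836 − 3 = 1833.
Specimen A: multiplying by 2 years per growth lamina: 1833 × 2 = 3666 years.
A: Extension rate ≈ 172.6 / 3666 = 0.047 mm/year.
B spans 235.7 / 0.047 = 5014.89 years; at 2 years per growth lamina that is 5014.89 / 2 ≈ 2507 growth laminae.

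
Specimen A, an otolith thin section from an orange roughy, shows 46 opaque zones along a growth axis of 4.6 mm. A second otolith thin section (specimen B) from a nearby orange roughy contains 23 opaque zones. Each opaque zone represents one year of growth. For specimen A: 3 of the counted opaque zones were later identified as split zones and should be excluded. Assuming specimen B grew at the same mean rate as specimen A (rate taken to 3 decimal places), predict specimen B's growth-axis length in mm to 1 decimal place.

2.5 mm

Specimen A: true opaque zone count = 46 − 3 = 43.
A: 4.6 mm over 43 years gives 4.6 / 43 ≈ 0.107 mm/year.
For B, 0.107 mm/year × 23 years = 2.5 mm.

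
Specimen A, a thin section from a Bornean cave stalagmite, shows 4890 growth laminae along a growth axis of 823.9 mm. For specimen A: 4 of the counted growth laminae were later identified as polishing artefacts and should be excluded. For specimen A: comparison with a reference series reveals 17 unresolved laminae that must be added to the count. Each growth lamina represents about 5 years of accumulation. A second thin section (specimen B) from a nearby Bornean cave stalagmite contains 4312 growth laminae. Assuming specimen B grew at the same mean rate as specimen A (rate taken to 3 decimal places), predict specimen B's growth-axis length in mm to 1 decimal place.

733.0 mm

Specimen A: after corrections the count is 4890 − 4 + 17 = 4903 growth laminae.
Specimen A: 4903 growth laminae at 5 years each span 4903 × 5 = 24515 years.
A: Extension rate ≈ 823.9 / 24515 = 0.034 mm/yr.
Specimen B: multiplying by 5 years per growth lamina: 4312 × 5 = 21560 years. Length of B = 0.034 × 21560 = 733.0 mm.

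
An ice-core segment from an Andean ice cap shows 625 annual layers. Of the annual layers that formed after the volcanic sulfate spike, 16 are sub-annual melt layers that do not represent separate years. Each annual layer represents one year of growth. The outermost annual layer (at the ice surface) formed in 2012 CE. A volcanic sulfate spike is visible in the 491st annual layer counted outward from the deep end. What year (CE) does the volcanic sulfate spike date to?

625 − 491 = 134 annual layers lie beyond the volcanic sulfate spike toward the ice surface.
Removing the 16 false annual layers leaves 134 − 16 = 118 true annual layers beyond the volcanic sulfate spike.
The annual layer at the ice surface is 2012 CE, so the volcanic sulfate spike dates to 2012 − 118 = 1894 CE.

1894 CE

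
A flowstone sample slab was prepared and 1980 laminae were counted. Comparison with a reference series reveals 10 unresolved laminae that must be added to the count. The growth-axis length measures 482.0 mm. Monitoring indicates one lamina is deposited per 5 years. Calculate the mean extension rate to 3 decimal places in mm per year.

0.048 mm per year

True lamina count = 1980 + 10 = 1990.
At 5 years per lamina, 1990 × 5 = 9950 years.
Mean rate = 482.0 mm / 9950 years ≈ 0.048 mm per year.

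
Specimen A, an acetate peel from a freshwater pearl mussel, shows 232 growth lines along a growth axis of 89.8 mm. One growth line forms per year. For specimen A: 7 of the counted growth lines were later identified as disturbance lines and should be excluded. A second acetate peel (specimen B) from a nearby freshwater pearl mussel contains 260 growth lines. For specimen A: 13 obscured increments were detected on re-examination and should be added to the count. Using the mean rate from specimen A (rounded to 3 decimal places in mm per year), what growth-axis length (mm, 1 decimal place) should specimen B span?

98.0 mm

Specimen A: true growth line count = 232 − 7 + 13 = 238.
A: Extension rate ≈ 89.8 / 238 = 0.377 mm/yr.
Length of B = 0.377 × 260 = 98.0 mm.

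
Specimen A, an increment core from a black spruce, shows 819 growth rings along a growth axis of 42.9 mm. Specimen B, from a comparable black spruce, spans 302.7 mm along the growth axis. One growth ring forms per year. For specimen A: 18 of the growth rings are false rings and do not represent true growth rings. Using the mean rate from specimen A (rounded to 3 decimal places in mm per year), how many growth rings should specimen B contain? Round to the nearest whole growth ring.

5606 growth rings

Specimen A: correcting the raw count gives 819 − 18 = 801 true growth rings.
A: Extension rate ≈ 42.9 / 801 = 0.054 mm/yr.
Specimen B: 302.7 mm / 0.054 mm per year = 5605.56 years ≈ 5606 growth rings.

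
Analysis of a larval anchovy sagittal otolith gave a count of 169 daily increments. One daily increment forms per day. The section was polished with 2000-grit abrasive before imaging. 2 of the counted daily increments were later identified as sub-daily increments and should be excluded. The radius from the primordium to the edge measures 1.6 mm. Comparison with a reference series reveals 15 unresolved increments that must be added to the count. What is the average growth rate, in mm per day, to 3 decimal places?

0.009 mm per day

Correcting the raw count gives 169 − 2 + 15 = 182 true daily increments.
1.6 mm over 182 days gives 1.6 / 182 ≈ 0.009 mm per day.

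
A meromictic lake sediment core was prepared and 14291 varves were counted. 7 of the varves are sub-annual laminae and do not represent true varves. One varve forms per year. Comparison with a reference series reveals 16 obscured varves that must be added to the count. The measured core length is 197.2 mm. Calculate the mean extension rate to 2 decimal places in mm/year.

0.01 mm/year

Correcting the raw count gives 14291 − 7 + 16 = 14300 true varves.
Extension rate ≈ 197.2 / 14300 = 0.01 mm/year.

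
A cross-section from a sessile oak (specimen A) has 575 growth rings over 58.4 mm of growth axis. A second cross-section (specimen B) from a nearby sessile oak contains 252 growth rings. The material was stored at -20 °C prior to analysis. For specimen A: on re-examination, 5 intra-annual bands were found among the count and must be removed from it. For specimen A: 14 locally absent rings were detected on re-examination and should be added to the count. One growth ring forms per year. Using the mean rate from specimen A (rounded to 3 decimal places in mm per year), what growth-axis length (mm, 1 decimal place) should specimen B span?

Specimen A: correcting the raw count gives 575 − 5 + 14 = 584 true growth rings.
A: Extension rate ≈ 58.4 / 584 = 0.100 mm per year.
B's length ≈ 0.100 × 252 = 25.2 mm.

25.2 mm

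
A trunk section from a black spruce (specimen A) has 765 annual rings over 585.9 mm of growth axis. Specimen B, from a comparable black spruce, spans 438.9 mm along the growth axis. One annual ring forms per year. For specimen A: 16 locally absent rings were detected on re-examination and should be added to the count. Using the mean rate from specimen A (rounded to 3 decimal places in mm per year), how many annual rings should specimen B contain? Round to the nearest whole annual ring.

585 annual rings

Specimen A: adjusted count: 765 + 16 = 781 annual rings.
A: Extension rate ≈ 585.9 / 781 = 0.750 mm/year.
B spans 438.9 / 0.750 = 585.20 years ≈ 585 annual rings.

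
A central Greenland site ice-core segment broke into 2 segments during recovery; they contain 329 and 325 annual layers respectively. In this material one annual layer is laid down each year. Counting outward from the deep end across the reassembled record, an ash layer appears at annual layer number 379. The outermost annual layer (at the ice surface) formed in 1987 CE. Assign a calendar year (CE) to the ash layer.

1712 CE

Total annual layers = 329 + 325 = 654.
The ash layer sits at annual layer 379 from the deep end, so 654 − 379 = 275 annual layers formed after it.
Counting back 275 years from 1987 CE places the ash layer in 1987 − 275 = 1712 CE.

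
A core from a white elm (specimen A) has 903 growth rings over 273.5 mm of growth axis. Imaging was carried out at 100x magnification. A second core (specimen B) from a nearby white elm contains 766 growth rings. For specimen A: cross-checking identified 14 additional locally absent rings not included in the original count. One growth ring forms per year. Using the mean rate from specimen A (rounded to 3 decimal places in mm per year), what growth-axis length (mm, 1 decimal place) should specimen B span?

Specimen A: correcting the raw count gives 903 + 14 = 917 true growth rings.
A: Extension rate ≈ 273.5 / 917 = 0.298 mm per year.
B's length ≈ 0.298 × 766 = 228.3 mm.

228.3 mm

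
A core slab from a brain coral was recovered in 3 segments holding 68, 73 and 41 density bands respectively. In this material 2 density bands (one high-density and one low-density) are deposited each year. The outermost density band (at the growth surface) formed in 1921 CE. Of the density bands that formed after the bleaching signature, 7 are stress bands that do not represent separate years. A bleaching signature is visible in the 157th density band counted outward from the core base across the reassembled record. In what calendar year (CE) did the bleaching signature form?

Total density bands = 68 + 73 + 41 = 182.
Between density band 157 and the growth surface there are 182 − 157 = 25 density bands.
Excluding 7 false density bands: 25 − 7 = 18.
Dividing by 2 density bands per year: 18 / 2 = 9 years.
Counting back 9 years from 1921 CE places the bleaching signature in 1921 − 9 = 1912 CE.

1912 CE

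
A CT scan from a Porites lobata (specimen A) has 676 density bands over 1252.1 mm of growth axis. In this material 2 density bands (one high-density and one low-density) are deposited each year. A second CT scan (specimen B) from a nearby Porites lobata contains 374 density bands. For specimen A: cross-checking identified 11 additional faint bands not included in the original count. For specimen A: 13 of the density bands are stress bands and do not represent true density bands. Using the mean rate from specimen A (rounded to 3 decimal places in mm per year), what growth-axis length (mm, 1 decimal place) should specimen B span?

694.7 mm

Specimen A: correcting the raw count gives 676 − 13 + 11 = 674 true density bands.
Specimen A: dividing by 2 density bands per year: 674 / 2 = 337 years.
A: 1252.1 mm over 337 years gives 1252.1 / 337 ≈ 3.715 mm/year.
Specimen B: 374 density bands at 2 per year is 374 / 2 = 187 years. B's length ≈ 3.715 × 187 = 694.7 mm.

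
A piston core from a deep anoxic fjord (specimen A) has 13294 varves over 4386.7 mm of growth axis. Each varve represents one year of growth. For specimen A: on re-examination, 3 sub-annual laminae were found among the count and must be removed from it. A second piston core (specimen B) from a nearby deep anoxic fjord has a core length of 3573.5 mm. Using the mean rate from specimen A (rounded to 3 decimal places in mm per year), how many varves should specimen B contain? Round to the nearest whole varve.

10829 varves

Specimen A: correcting the raw count gives 13294 − 3 = 13291 true varves.
A: Mean rate = 4386.7 mm / 13291 years ≈ 0.330 mm per year.
For B, 3573.5 / 0.330 = 10828.79 years ≈ 10829 varves.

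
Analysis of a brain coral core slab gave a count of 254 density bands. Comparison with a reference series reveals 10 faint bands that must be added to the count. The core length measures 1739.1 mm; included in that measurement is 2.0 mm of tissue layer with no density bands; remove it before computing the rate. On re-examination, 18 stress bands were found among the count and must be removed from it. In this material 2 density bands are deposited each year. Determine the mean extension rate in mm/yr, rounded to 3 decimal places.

True density band count = 254 − 18 + 10 = 246.
Dividing by 2 density bands per year: 246 / 2 = 123 years.
The growth record spans 1739.1 − 2.0 = 1737.1 mm.
1737.1 mm over 123 years gives 1737.1 / 123 ≈ 14.123 mm/yr.

14.123 mm/yr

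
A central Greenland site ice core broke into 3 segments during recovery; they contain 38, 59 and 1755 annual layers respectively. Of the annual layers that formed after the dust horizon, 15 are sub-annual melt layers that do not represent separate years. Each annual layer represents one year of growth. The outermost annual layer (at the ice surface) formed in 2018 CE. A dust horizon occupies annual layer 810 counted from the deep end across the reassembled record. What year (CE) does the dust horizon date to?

Total annual layers = 38 + 59 + 1755 = 1852.
1852 − 810 = 1042 annual layers lie beyond the dust horizon toward the ice surface.
Excluding 15 false annual layers: 1042 − 15 = 1027.
2018 − 1027 = 991 CE.

991 CE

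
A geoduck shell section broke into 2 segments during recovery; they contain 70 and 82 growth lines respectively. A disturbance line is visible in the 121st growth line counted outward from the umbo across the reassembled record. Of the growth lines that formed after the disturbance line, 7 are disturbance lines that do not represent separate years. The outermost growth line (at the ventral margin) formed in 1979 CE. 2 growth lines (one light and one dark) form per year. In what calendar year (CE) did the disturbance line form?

Total growth lines = 70 + 82 = 152.
The disturbance line sits at growth line 121 from the umbo, so 152 − 121 = 31 growth lines formed after it.
31 − 7 false = 24 true growth lines after the disturbance line.
With 2 growth lines per year, 24 / 2 = 12 years.
1979 − 12 = 1967 CE.

1967 CE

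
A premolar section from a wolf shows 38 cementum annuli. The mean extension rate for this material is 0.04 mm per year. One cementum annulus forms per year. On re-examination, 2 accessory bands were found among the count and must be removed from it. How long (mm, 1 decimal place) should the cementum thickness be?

True cementum annulus count = 38 − 2 = 36.
Length ≈ 0.04 × 36 = 1.4 mm.

1.4 mm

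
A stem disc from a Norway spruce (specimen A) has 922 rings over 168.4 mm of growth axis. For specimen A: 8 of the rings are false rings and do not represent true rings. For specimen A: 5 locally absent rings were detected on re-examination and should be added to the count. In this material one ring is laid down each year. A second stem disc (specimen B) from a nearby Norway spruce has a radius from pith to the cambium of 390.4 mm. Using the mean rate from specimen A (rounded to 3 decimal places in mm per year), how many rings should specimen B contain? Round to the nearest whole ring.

2133 rings

Specimen A: correcting the raw count gives 922 − 8 + 5 = 919 true rings.
A: Extension rate ≈ 168.4 / 919 = 0.183 mm/year.
For B, 390.4 / 0.183 = 2133.33 years ≈ 2133 rings.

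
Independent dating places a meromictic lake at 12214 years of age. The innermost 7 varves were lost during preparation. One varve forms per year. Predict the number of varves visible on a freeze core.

At one varve per year, 12214 years correspond to 12214 varves.
Subtracting the 7 varves not captured gives 12214 − 7 = 12207 varves in the record.

12207 varves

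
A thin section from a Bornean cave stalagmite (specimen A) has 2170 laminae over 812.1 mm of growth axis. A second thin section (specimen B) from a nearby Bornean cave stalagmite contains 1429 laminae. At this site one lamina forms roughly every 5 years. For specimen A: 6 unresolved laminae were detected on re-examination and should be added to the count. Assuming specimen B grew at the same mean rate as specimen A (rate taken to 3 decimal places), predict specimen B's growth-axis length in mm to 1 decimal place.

Specimen A: true lamina count = 2170 + 6 = 2176.
Specimen A: 2176 laminae at 5 years each span 2176 × 5 = 10880 years.
A: 812.1 mm over 10880 years gives 812.1 / 10880 ≈ 0.075 mm/year.
Specimen B: 1429 laminae at 5 years each span 1429 × 5 = 7145 years. Length of B = 0.075 × 7145 = 535.9 mm.

535.9 mm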